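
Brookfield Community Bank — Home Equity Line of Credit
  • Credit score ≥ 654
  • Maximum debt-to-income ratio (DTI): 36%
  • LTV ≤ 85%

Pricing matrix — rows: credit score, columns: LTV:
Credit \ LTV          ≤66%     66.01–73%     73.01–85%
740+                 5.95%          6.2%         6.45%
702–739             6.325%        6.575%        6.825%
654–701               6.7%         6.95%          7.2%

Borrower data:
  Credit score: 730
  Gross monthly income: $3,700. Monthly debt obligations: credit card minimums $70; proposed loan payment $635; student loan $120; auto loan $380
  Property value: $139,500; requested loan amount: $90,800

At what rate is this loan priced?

6.325%

Credit score 730 ≥ 654; Total monthly debts = (70 + 635 + 120 + 380) = 1,205. Debt-to-income = 1,205/3,700 = 32.6% — meets 36% limit
LTV: 90,800 ÷ 139,500 = 65.1%, within 85% cap
Credit 730 → row 702–739; LTV 65.1% → column ≤66%. Grid cell → 6.325%.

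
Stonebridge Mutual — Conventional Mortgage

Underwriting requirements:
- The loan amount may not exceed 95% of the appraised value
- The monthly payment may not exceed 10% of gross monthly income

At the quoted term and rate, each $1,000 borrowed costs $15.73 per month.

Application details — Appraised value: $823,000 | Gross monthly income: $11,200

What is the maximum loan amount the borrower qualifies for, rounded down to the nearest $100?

Payment cap: 10% × $11,200 = $1,120/month.
At $15.73 per $1,000, that supports 1,120/15.73 × 1,000 ≈ $71,201 → $71,200.
LTV cap: 95% × $823,000 = $781,850 → $781,800.
Binding constraint: payment-to-income.

$71,200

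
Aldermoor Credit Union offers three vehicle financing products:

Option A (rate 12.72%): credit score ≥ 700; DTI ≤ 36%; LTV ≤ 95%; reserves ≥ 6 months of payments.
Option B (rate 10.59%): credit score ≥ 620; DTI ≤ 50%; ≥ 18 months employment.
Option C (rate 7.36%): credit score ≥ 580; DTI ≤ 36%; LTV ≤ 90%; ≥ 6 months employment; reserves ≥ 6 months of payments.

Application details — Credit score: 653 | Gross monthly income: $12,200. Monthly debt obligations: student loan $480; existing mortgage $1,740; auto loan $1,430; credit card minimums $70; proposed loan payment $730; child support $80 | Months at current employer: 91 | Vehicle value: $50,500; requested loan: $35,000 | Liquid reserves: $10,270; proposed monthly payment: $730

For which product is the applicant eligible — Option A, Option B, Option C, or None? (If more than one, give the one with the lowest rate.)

Option B

Total debts = (480 + 1,740 + 1,430 + 70 + 730 + 80) = 4,530; DTI = 4,530/12,200 = 37.1%.
LTV = 35,000/50,500 = 69.3%.
Reserves = 10,270/730 = 14.1 months.
Option A: score 653 < 700; DTI 37.1% > 36%; LTV 69.3% ≤ 95%; reserves 14.1 ≥ 6 mo → does not qualify.
Option B: score 653 ≥ 620; DTI 37.1% ≤ 50%; employment 91 ≥ 18 mo → qualifies.
Option C: score 653 ≥ 580; DTI 37.1% > 36%; LTV 69.3% ≤ 90%; employment 91 ≥ 6 mo; reserves 14.1 ≥ 6 mo → does not qualify.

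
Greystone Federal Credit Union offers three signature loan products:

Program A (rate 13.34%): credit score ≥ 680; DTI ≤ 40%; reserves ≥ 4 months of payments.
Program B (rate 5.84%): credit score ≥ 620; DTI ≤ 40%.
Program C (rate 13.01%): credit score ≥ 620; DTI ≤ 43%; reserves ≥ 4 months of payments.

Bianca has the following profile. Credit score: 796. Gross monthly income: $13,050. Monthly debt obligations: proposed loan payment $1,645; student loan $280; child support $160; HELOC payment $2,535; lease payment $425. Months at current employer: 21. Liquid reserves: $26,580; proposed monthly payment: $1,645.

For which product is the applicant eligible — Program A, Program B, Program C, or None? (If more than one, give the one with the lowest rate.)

Total debts = (1,645 + 280 + 160 + 2,535 + 425) = 5,045; DTI = 5,045/13,050 = 38.7%.
Reserves = 26,580/1,645 = 16.2 months.
Program A: score 796 ≥ 680; DTI 38.7% ≤ 40%; reserves 16.2 ≥ 4 mo → qualifies.
Program B: score 796 ≥ 620; DTI 38.7% ≤ 40% → qualifies.
Program C: score 796 ≥ 620; DTI 38.7% ≤ 43%; reserves 16.2 ≥ 4 mo → qualifies.
Qualifying: Program A, Program B, Program C. Lowest rate is 5.84% → Program B.

Program B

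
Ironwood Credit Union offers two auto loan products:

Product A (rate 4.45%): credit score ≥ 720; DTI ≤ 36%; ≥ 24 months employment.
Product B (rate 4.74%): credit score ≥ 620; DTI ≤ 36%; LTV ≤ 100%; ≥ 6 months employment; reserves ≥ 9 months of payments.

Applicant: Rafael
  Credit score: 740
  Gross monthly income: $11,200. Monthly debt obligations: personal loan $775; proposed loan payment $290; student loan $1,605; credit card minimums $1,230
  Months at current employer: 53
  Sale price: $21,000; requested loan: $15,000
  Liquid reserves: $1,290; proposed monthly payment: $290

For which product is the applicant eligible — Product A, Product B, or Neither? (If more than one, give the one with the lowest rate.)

Total debts = (775 + 290 + 1,605 + 1,230) = 3,900; DTI = 3,900/11,200 = 34.8%.
LTV = 15,000/21,000 = 71.4%.
Reserves = 1,290/290 = 4.4 months.
Product A: score 740 ≥ 720; DTI 34.8% ≤ 36%; employment 53 ≥ 24 mo → qualifies.
Product B: score 740 ≥ 620; DTI 34.8% ≤ 36%; LTV 71.4% ≤ 100%; employment 53 ≥ 6 mo; reserves 4.4 < 9 mo → does not qualify.

Product A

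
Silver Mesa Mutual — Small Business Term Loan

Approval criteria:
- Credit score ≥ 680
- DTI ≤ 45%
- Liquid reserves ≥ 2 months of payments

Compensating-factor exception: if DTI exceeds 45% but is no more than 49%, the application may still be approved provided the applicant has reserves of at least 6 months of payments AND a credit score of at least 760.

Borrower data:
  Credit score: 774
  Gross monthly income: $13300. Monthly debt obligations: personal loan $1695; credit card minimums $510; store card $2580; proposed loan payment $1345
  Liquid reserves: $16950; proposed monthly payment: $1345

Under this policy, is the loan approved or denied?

Approved

Credit score 774 ≥ 680 (meets base)
Total debts = (1,695 + 510 + 2,580 + 1,345) = 6,130. DTI = 6,130/13,300 = 46.1% > 45% — standard DTI limit exceeded.
Liquid reserves cover 16,950/1,345 = 12.6 months — ≥ 2 required
DTI 46.1% is within the 45%–49% exception band; checking compensating factors.
Override check — reserves: 12.6 mo (ok); score: 774 (ok).
Both compensating conditions met → exception applies.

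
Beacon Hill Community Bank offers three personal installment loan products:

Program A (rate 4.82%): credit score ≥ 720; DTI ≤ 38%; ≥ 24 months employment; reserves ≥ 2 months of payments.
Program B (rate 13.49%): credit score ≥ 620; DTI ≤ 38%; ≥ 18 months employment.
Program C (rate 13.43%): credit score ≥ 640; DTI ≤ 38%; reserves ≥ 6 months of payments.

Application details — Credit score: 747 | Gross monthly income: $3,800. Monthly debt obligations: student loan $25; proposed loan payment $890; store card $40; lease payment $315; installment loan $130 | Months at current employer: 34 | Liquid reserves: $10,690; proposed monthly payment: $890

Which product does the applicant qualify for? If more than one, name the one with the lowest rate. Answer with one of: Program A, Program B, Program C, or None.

Total debts = (25 + 890 + 40 + 315 + 130) = 1,400; DTI = 1,400/3,800 = 36.8%.
Reserves = 10,690/890 = 12.0 months.
Program A: score 747 ≥ 720; DTI 36.8% ≤ 38%; employment 34 ≥ 24 mo; reserves 12.0 ≥ 2 mo → qualifies.
Program B: score 747 ≥ 620; DTI 36.8% ≤ 38%; employment 34 ≥ 18 mo → qualifies.
Program C: score 747 ≥ 640; DTI 36.8% ≤ 38%; reserves 12.0 ≥ 6 mo → qualifies.
Qualifying: Program A, Program B, Program C. Lowest rate is 4.82% → Program A.

Program A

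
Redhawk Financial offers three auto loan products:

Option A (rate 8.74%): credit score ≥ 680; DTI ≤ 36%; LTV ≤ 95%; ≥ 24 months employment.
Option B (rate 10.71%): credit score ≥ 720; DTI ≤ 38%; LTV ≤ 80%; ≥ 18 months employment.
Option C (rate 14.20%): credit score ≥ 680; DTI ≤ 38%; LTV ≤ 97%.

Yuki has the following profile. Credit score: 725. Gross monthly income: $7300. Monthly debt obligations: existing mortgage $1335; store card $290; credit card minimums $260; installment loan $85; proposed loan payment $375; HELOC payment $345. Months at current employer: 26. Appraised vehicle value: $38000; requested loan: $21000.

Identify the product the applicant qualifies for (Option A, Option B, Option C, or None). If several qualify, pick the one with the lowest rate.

Total debts = (1,335 + 290 + 260 + 85 + 375 + 345) = 2,690; DTI = 2,690/7,300 = 36.8%.
LTV = 21,000/38,000 = 55.3%.
Option A: score 725 ≥ 680; DTI 36.8% > 36%; LTV 55.3% ≤ 95%; employment 26 ≥ 24 mo → does not qualify.
Option B: score 725 ≥ 720; DTI 36.8% ≤ 38%; LTV 55.3% ≤ 80%; employment 26 ≥ 18 mo → qualifies.
Option C: score 725 ≥ 680; DTI 36.8% ≤ 38%; LTV 55.3% ≤ 97% → qualifies.
Qualifying: Option B, Option C. Lowest rate is 10.71% → Option B.

Option B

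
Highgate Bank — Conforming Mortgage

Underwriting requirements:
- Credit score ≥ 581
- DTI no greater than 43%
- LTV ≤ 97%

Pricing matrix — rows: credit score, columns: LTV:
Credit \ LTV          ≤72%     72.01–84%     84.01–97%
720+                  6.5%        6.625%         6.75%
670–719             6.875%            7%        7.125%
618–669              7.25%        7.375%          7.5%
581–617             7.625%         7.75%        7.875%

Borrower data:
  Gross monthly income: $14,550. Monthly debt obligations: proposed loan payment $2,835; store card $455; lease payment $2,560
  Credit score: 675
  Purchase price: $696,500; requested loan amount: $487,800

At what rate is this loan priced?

6.875%

Credit score 675 ≥ 581; Total monthly debts = (2,835 + 455 + 2,560) = 5,850. DTI: 5,850 ÷ 14,550 = 40.2%, within the 43% cap
LTV = 487,800/696,500 = 70% ≤ 97%
Credit 675 → row 670–719; LTV 70% → column ≤72%. Grid cell → 6.875%.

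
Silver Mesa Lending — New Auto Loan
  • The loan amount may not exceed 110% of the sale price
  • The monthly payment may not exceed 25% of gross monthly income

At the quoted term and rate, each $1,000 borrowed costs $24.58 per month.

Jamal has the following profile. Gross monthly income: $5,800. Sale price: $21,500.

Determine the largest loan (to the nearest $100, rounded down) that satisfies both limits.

Payment cap: 25% × $5,800 = $1,450/month.
At $24.58 per $1,000, that supports 1,450/24.58 × 1,000 ≈ $58,991 → $58,900.
LTV cap: 110% × $21,500 = $23,650 → $23,600.
Binding constraint: loan-to-value.

$23,600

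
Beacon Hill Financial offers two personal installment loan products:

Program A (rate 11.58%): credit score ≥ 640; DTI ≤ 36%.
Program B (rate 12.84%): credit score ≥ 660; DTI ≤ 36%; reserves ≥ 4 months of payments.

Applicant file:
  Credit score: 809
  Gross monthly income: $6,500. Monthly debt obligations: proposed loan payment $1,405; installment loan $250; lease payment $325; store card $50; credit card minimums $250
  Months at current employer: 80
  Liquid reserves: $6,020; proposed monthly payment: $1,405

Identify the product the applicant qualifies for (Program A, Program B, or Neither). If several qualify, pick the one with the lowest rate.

Total debts = (1,405 + 250 + 325 + 50 + 250) = 2,280; DTI = 2,280/6,500 = 35.1%.
Reserves = 6,020/1,405 = 4.3 months.
Program A: score 809 ≥ 640; DTI 35.1% ≤ 36% → qualifies.
Program B: score 809 ≥ 660; DTI 35.1% ≤ 36%; reserves 4.3 ≥ 4 mo → qualifies.
Qualifying: Program A, Program B. Lowest rate is 11.58% → Program A.

Program A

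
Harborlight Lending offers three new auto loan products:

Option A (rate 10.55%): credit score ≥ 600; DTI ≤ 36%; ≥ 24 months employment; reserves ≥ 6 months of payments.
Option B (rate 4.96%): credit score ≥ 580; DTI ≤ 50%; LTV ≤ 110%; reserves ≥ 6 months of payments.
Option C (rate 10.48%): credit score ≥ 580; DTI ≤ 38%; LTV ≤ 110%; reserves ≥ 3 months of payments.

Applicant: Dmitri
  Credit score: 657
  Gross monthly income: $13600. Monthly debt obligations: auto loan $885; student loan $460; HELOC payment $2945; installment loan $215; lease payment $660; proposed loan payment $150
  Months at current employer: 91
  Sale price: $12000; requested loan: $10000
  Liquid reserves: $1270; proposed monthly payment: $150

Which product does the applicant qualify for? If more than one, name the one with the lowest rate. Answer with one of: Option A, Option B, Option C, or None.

Total debts = (885 + 460 + 2,945 + 215 + 660 + 150) = 5,315; DTI = 5,315/13,600 = 39.1%.
LTV = 10,000/12,000 = 83.3%.
Reserves = 1,270/150 = 8.5 months.
Option A: score 657 ≥ 600; DTI 39.1% > 36%; employment 91 ≥ 24 mo; reserves 8.5 ≥ 6 mo → does not qualify.
Option B: score 657 ≥ 580; DTI 39.1% ≤ 50%; LTV 83.3% ≤ 110%; reserves 8.5 ≥ 6 mo → qualifies.
Option C: score 657 ≥ 580; DTI 39.1% > 38%; LTV 83.3% ≤ 110%; reserves 8.5 ≥ 3 mo → does not qualify.

Option B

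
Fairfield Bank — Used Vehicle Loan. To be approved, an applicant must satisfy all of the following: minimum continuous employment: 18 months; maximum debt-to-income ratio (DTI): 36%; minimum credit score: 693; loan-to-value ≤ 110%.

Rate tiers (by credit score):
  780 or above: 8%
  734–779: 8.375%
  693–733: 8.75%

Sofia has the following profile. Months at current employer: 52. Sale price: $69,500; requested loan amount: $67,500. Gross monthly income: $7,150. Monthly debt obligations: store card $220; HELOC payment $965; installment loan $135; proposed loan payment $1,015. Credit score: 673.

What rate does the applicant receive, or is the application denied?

Credit score 673 < 693 (below minimum)
Employment 52 ≥ 18 months
LTV = 67,500/69,500 = 97.1% ≤ 110%
Total monthly debts = (220 + 965 + 135 + 1,015) = 2,335. Debt-to-income = 2,335/7,150 = 32.7% — meets 36% limit
Not all requirements met → denied.

Denied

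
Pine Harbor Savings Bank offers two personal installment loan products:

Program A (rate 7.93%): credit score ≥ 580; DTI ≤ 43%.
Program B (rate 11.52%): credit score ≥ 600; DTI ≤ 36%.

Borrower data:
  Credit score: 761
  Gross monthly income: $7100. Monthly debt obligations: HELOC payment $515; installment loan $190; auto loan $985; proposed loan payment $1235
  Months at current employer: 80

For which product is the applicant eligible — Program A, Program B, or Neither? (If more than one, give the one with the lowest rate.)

Program A

Total debts = (515 + 190 + 985 + 1,235) = 2,925; DTI = 2,925/7,100 = 41.2%.
Program A: score 761 ≥ 580; DTI 41.2% ≤ 43% → qualifies.
Program B: score 761 ≥ 600; DTI 41.2% > 36% → does not qualify.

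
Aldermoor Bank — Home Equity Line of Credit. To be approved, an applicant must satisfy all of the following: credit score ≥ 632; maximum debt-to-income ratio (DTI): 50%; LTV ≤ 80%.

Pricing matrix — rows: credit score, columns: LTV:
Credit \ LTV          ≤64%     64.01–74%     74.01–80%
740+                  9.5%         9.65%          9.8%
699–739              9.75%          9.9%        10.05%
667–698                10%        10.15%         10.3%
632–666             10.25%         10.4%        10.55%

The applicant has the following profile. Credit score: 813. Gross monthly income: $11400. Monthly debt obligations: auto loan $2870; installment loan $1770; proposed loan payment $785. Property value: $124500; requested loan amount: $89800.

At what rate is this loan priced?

Credit score 813 ≥ 632; Total monthly debts = (2,870 + 1,770 + 785) = 5,425. DTI: 5,425 ÷ 11,400 = 47.6%, within the 50% cap
Loan-to-value = 89,800/124,500 = 72.1% — pass (80% max)
Credit 813 → row 740+; LTV 72.1% → column 64.01–74%. Grid cell → 9.65%.

9.65%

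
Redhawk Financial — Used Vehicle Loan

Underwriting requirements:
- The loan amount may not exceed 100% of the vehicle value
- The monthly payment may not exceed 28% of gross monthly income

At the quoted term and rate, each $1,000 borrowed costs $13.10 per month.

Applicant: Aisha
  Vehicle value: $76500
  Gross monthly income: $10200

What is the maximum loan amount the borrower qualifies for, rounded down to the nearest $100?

Payment cap: 28% × $10,200 = $2,856/month.
At $13.10 per $1,000, that supports 2,856/13.10 × 1,000 ≈ $218,015 → $218,000.
LTV cap: 100% × $76,500 = $76,500 → $76,500.
Binding constraint: loan-to-value.

$76,500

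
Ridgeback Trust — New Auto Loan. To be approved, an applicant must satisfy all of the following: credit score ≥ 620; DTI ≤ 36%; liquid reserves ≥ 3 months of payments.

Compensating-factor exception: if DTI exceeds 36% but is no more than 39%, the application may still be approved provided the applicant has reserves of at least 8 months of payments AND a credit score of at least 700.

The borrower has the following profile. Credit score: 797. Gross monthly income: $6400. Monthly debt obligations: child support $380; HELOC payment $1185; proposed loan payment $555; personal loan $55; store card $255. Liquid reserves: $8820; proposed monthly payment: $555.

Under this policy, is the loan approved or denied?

Approved

Credit score 797 ≥ 620 (meets base)
Total debts = (380 + 1,185 + 555 + 55 + 255) = 2,430. DTI = 2,430/6,400 = 38% > 36% — standard DTI limit exceeded.
Liquid reserves cover 8,820/555 = 15.9 months — ≥ 3 required
38% falls in the override range (36%–39%), so the compensating-factor test applies.
Reserves 15.9 ≥ 8 months; credit score 797 ≥ 700.
Both compensating conditions met → exception applies.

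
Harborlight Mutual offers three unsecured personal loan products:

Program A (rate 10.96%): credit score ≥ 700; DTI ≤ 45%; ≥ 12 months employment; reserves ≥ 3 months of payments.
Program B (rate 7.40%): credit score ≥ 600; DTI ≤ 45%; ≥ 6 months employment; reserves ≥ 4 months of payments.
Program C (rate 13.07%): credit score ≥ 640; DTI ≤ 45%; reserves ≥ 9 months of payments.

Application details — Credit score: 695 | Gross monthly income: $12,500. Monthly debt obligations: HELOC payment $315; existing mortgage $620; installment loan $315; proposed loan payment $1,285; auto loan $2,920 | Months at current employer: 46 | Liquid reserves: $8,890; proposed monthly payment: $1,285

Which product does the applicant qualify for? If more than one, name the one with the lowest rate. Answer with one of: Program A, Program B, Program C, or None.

Program B

Total debts = (315 + 620 + 315 + 1,285 + 2,920) = 5,455; DTI = 5,455/12,500 = 43.6%.
Reserves = 8,890/1,285 = 6.9 months.
Program A: score 695 < 700; DTI 43.6% ≤ 45%; employment 46 ≥ 12 mo; reserves 6.9 ≥ 3 mo → does not qualify.
Program B: score 695 ≥ 600; DTI 43.6% ≤ 45%; employment 46 ≥ 6 mo; reserves 6.9 ≥ 4 mo → qualifies.
Program C: score 695 ≥ 640; DTI 43.6% ≤ 45%; reserves 6.9 < 9 mo → does not qualify.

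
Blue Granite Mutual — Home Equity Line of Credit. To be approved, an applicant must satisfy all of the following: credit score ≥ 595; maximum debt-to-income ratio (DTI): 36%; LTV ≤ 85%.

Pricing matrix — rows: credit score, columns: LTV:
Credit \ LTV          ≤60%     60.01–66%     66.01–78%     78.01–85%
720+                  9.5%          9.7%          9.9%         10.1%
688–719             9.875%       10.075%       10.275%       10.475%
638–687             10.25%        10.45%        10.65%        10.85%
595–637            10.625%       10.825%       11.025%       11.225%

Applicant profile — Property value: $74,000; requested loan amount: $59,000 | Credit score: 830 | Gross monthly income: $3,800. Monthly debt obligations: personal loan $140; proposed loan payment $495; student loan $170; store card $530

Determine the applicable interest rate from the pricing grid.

Credit score 830 ≥ 595; Total monthly debts = (140 + 495 + 170 + 530) = 1,335. DTI = 1,335/3,800 = 35.1% ≤ 36%
LTV = 59,000/74,000 = 79.7% ≤ 85%
Score 830 is in the 720+ band; LTV 79.7% is in the 78.01–85% band → 10.1%.

10.1%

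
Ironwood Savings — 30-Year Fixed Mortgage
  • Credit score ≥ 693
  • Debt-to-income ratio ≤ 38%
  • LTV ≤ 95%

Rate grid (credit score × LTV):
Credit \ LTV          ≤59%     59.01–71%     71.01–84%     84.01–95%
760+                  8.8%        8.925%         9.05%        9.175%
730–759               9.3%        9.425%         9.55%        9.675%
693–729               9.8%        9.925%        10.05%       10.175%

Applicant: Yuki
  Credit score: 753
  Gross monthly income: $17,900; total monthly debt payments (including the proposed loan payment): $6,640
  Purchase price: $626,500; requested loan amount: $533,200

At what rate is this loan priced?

9.675%

Credit score 753 ≥ 693; DTI: 6,640 ÷ 17,900 = 37.1%, within the 38% cap
LTV: 533,200 ÷ 626,500 = 85.1%, within 95% cap
Score 753 is in the 730–759 band; LTV 85.1% is in the 84.01–95% band → 9.675%.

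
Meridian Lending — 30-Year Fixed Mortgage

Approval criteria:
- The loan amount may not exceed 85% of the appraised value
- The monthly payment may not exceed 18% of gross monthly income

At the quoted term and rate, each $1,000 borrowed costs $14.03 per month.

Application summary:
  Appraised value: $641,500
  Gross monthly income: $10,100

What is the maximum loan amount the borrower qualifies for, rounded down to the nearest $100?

$129,500

Payment cap: 18% × $10,100 = $1,818/month.
At $14.03 per $1,000, that supports 1,818/14.03 × 1,000 ≈ $129,579 → $129,500.
LTV cap: 85% × $641,500 = $545,275 → $545,200.
Binding constraint: payment-to-income.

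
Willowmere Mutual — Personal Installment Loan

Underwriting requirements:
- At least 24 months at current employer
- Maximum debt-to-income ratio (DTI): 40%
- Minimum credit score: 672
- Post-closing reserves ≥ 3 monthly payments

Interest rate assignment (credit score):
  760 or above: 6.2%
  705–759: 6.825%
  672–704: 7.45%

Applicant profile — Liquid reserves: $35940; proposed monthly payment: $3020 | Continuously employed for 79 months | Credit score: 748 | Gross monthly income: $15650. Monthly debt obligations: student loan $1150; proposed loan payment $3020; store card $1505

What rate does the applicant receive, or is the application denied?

Credit score 748 ≥ 672 (meets minimum)
Employment 79 ≥ 24 months
Total monthly debts = (1,150 + 3,020 + 1,505) = 5,675. DTI = 5,675/15,650 = 36.3% ≤ 40%
Reserves = 35,940/3,020 = 11.9 months ≥ 3
All requirements met. Score 748 falls in the 705–759 tier → 6.825%.

Approved at 6.825%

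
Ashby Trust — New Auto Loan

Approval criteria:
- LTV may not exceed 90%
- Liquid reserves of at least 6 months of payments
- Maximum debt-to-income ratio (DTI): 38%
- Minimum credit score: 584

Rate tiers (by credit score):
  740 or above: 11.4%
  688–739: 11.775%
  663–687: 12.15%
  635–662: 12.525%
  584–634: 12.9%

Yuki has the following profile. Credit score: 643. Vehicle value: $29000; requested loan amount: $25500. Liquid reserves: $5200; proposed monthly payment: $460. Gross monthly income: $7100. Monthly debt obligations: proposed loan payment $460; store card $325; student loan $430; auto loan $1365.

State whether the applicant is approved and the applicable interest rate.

Credit score 643 ≥ 584 (meets minimum)
Total monthly debts = (460 + 325 + 430 + 1,365) = 2,580. Debt-to-income = 2,580/7,100 = 36.3% — meets 38% limit
LTV = 25,500/29,000 = 87.9% ≤ 90%
Reserves: 5,200 ÷ 460 = 11.3 months (meets 6-month minimum)
All requirements met. Score 643 falls in the 635–662 tier → 12.525%.

Approved at 12.525%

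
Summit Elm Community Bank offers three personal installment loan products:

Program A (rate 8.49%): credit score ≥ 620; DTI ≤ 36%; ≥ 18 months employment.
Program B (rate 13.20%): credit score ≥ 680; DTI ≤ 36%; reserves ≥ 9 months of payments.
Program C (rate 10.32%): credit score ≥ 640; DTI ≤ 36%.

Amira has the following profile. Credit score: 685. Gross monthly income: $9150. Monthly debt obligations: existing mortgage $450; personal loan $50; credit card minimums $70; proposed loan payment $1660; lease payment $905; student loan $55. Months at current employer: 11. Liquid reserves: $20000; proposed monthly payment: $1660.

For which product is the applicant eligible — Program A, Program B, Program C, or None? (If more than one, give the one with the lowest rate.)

Program C

Total debts = (450 + 50 + 70 + 1,660 + 905 + 55) = 3,190; DTI = 3,190/9,150 = 34.9%.
Reserves = 20,000/1,660 = 12.0 months.
Program A: score 685 ≥ 620; DTI 34.9% ≤ 36%; employment 11 < 18 mo → does not qualify.
Program B: score 685 ≥ 680; DTI 34.9% ≤ 36%; reserves 12.0 ≥ 9 mo → qualifies.
Program C: score 685 ≥ 640; DTI 34.9% ≤ 36% → qualifies.
Qualifying: Program B, Program C. Lowest rate is 10.32% → Program C.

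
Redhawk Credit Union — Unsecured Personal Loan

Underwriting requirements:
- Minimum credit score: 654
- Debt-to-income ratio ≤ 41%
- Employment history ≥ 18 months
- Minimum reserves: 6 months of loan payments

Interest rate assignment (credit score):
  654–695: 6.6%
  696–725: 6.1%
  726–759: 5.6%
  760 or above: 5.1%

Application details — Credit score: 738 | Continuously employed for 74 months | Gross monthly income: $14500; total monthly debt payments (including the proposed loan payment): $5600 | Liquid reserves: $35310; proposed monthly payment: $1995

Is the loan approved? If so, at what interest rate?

Credit score 738 ≥ 654 (meets minimum)
Employment 74 ≥ 18 months
Reserves: 35,310 ÷ 1,995 = 17.7 months (meets 6-month minimum)
DTI = 5,600/14,500 = 38.6% ≤ 41%
All requirements met. Score 738 falls in the 726–759 tier → 5.6%.

Approved at 5.6%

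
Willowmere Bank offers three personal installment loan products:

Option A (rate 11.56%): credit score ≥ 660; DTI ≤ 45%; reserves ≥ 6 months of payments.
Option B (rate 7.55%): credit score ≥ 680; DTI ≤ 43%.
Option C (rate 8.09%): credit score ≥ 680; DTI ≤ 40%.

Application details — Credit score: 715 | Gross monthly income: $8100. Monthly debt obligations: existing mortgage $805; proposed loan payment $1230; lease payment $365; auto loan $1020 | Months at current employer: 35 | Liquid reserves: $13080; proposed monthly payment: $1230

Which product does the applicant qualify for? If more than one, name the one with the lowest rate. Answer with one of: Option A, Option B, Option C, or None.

Total debts = (805 + 1,230 + 365 + 1,020) = 3,420; DTI = 3,420/8,100 = 42.2%.
Reserves = 13,080/1,230 = 10.6 months.
Option A: score 715 ≥ 660; DTI 42.2% ≤ 45%; reserves 10.6 ≥ 6 mo → qualifies.
Option B: score 715 ≥ 680; DTI 42.2% ≤ 43% → qualifies.
Option C: score 715 ≥ 680; DTI 42.2% > 40% → does not qualify.
Qualifying: Option A, Option B. Lowest rate is 7.55% → Option B.

Option B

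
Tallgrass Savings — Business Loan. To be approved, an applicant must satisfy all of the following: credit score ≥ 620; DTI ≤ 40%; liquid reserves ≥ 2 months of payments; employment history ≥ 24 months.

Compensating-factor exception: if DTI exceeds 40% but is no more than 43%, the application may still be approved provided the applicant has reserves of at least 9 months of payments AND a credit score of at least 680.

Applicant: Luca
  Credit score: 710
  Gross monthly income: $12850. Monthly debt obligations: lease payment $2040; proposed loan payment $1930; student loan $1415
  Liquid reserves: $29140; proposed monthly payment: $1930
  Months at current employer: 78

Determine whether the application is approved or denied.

Credit score 710 ≥ 620 (meets base)
Total debts = (2,040 + 1,930 + 1,415) = 5,385. DTI = 5,385/12,850 = 41.9% > 40% — standard DTI limit exceeded.
Reserves: 29,140 ÷ 1,930 = 15.1 months (meets 2-month minimum)
Employment 78 ≥ 24 months
DTI 41.9% is within the 40%–43% exception band; checking compensating factors.
Override check — reserves: 15.1 mo (ok); score: 710 (ok).
Both override conditions satisfied; DTI exception granted.

Approved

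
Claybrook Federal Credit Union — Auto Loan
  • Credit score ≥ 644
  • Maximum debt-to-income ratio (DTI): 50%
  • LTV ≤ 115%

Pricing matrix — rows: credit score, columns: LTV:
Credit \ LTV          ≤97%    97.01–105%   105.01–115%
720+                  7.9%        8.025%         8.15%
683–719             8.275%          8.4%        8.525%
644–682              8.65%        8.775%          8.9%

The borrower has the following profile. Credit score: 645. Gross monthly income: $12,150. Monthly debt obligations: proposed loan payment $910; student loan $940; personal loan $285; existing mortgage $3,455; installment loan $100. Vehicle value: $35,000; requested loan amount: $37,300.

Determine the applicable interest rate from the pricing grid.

8.9%

Credit score 645 ≥ 644; Total monthly debts = (910 + 940 + 285 + 3,455 + 100) = 5,690. DTI = 5,690/12,150 = 46.8% ≤ 50%
Loan-to-value = 37,300/35,000 = 106.6% — pass (115% max)
Row: 645 falls in 644–682. Column: 106.6% falls in 105.01–115%. Rate = 8.9%.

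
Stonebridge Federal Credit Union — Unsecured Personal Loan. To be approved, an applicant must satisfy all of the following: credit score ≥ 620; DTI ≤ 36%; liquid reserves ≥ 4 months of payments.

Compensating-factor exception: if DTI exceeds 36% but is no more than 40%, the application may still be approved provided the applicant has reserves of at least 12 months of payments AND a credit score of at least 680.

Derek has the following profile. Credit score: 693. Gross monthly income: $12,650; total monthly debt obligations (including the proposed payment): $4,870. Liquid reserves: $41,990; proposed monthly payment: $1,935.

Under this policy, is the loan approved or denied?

Credit score 693 ≥ 620 (meets base)
DTI = 4,870/12,650 = 38.5% > 36% — standard DTI limit exceeded.
Liquid reserves cover 41,990/1,935 = 21.7 months — ≥ 4 required
38.5% falls in the override range (36%–40%), so the compensating-factor test applies.
Override check — reserves: 21.7 mo (ok); score: 693 (ok).
Both override conditions satisfied; DTI exception granted.

Approved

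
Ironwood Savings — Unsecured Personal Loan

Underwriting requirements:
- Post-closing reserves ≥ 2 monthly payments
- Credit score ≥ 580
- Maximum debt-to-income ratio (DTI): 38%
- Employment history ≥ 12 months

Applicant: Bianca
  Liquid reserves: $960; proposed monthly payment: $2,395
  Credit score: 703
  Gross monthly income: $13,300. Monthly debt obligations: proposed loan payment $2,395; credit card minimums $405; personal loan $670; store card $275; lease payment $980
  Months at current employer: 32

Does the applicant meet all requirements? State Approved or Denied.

Denied

Reserves: 960 ÷ 2,395 = 0.4 months (below 2-month minimum)
Credit score 703 ≥ 580 (meets)
Total monthly debts = (2,395 + 405 + 670 + 275 + 980) = 4,725. DTI: 4,725 ÷ 13,300 = 35.5%, within the 38% cap
Employment 32 ≥ 12 months
Fails on reserves.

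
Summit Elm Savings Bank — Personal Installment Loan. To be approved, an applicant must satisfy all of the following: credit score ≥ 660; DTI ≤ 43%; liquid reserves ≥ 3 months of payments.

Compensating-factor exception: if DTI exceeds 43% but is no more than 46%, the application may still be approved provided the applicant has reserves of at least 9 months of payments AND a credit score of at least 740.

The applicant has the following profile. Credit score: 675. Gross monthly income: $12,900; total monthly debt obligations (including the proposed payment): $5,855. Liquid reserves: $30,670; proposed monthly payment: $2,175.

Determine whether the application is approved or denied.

Credit score 675 ≥ 660 (meets base)
DTI = 5,855/12,900 = 45.4% > 43% — standard DTI limit exceeded.
Liquid reserves cover 30,670/2,175 = 14.1 months — ≥ 3 required
DTI 45.4% is within the 43%–46% exception band; checking compensating factors.
Override check — reserves: 14.1 mo (ok); score: 675 (below 740).
Compensating-factor requirement not fully met.

Denied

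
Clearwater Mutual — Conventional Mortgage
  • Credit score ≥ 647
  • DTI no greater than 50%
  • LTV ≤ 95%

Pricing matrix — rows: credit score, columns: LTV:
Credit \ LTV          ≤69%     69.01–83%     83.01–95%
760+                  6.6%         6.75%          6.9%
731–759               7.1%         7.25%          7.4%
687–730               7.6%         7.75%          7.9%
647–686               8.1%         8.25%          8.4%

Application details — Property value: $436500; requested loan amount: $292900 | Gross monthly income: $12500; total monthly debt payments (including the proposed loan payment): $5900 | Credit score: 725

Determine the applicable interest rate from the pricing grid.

Credit score 725 ≥ 647; DTI = 5,900/12,500 = 47.2% ≤ 50%
LTV = 292,900/436,500 = 67.1% ≤ 95%
Row: 725 falls in 687–730. Column: 67.1% falls in ≤69%. Rate = 7.6%.

7.6%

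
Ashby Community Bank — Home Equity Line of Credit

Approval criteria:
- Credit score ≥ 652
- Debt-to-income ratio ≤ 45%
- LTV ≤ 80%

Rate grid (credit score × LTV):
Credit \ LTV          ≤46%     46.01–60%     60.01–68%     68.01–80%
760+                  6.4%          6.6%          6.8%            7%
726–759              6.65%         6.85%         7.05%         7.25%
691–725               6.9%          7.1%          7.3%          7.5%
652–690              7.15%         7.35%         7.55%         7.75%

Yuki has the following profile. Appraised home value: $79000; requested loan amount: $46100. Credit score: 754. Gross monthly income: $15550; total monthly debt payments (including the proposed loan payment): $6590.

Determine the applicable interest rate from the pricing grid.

Credit score 754 ≥ 652; DTI: 6,590 ÷ 15,550 = 42.4%, within the 45% cap
Loan-to-value = 46,100/79,000 = 58.4% — pass (80% max)
Score 754 is in the 726–759 band; LTV 58.4% is in the 46.01–60% band → 6.85%.

6.85%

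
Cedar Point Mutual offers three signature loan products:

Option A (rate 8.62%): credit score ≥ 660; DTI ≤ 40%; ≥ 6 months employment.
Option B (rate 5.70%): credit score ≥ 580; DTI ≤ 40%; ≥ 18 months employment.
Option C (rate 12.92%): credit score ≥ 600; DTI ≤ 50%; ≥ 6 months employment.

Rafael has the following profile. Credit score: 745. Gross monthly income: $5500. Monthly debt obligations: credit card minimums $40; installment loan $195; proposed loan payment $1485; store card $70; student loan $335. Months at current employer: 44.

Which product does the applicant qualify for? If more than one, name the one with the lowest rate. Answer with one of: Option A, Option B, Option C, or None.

Option B

Total debts = (40 + 195 + 1,485 + 70 + 335) = 2,125; DTI = 2,125/5,500 = 38.6%.
Option A: score 745 ≥ 660; DTI 38.6% ≤ 40%; employment 44 ≥ 6 mo → qualifies.
Option B: score 745 ≥ 580; DTI 38.6% ≤ 40%; employment 44 ≥ 18 mo → qualifies.
Option C: score 745 ≥ 600; DTI 38.6% ≤ 50%; employment 44 ≥ 6 mo → qualifies.
Qualifying: Option A, Option B, Option C. Lowest rate is 5.70% → Option B.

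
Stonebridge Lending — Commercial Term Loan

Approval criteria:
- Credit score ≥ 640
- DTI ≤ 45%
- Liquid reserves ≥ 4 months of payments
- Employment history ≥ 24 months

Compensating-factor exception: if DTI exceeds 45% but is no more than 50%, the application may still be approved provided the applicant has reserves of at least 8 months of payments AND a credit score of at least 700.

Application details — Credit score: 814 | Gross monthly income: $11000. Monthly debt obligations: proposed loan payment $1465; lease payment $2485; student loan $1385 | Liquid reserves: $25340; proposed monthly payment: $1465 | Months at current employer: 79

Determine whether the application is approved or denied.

Approved

Credit score 814 ≥ 640 (meets base)
Total debts = (1,465 + 2,485 + 1,385) = 5,335. DTI = 5,335/11,000 = 48.5% > 45% — standard DTI limit exceeded.
Reserves: 25,340 ÷ 1,465 = 17.3 months (meets 4-month minimum)
Employment 79 ≥ 24 months
48.5% falls in the override range (45%–50%), so the compensating-factor test applies.
Reserves 17.3 ≥ 8 months; credit score 814 ≥ 700.
Both compensating conditions met → exception applies.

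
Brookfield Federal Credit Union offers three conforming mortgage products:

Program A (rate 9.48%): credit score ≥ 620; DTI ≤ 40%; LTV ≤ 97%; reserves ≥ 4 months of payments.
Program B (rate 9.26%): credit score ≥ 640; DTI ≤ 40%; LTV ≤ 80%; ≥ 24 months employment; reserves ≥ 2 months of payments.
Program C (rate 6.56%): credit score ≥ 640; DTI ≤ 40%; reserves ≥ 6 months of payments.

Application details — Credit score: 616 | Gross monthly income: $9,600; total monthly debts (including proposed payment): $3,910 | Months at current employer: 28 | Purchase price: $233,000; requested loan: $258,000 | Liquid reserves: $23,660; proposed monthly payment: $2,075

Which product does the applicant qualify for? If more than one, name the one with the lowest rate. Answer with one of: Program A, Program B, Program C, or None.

None

DTI = 3,910/9,600 = 40.7%.
LTV = 258,000/233,000 = 110.7%.
Reserves = 23,660/2,075 = 11.4 months.
Program A: score 616 < 620; DTI 40.7% > 40%; LTV 110.7% > 97%; reserves 11.4 ≥ 4 mo → does not qualify.
Program B: score 616 < 640; DTI 40.7% > 40%; LTV 110.7% > 80%; employment 28 ≥ 24 mo; reserves 11.4 ≥ 2 mo → does not qualify.
Program C: score 616 < 640; DTI 40.7% > 40%; reserves 11.4 ≥ 6 mo → does not qualify.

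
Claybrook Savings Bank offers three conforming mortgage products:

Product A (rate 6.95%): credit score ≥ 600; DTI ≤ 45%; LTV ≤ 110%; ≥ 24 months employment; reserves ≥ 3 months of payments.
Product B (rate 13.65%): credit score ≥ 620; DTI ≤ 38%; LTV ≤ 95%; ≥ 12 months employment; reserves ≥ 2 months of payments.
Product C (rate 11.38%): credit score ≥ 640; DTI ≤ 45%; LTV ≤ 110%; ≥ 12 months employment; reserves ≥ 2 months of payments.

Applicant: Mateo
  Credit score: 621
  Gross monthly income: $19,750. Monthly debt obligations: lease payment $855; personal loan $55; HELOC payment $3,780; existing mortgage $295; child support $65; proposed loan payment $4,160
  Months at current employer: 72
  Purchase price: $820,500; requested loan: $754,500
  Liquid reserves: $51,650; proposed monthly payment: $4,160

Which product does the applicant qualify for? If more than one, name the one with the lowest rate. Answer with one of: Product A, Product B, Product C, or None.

None

Total debts = (855 + 55 + 3,780 + 295 + 65 + 4,160) = 9,210; DTI = 9,210/19,750 = 46.6%.
LTV = 754,500/820,500 = 92%.
Reserves = 51,650/4,160 = 12.4 months.
Product A: score 621 ≥ 600; DTI 46.6% > 45%; LTV 92% ≤ 110%; employment 72 ≥ 24 mo; reserves 12.4 ≥ 3 mo → does not qualify.
Product B: score 621 ≥ 620; DTI 46.6% > 38%; LTV 92% ≤ 95%; employment 72 ≥ 12 mo; reserves 12.4 ≥ 2 mo → does not qualify.
Product C: score 621 < 640; DTI 46.6% > 45%; LTV 92% ≤ 110%; employment 72 ≥ 12 mo; reserves 12.4 ≥ 2 mo → does not qualify.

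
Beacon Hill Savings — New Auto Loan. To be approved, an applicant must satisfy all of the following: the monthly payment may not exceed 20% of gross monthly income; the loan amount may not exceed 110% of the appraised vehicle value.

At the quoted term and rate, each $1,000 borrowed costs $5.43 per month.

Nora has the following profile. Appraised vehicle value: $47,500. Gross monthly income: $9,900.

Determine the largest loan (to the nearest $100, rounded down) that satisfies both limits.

Payment cap: 20% × $9,900 = $1,980/month.
At $5.43 per $1,000, that supports 1,980/5.43 × 1,000 ≈ $364,640 → $364,600.
LTV cap: 110% × $47,500 = $52,250 → $52,200.
Binding constraint: loan-to-value.

$52,200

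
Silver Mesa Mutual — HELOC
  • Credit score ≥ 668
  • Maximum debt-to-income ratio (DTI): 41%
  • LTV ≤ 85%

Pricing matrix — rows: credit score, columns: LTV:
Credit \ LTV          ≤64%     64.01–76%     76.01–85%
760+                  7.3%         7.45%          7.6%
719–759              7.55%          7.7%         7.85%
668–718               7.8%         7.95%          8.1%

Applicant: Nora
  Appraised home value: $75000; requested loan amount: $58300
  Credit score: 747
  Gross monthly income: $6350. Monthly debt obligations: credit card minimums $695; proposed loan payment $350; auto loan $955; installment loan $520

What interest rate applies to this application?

Credit score 747 ≥ 668; Total monthly debts = (695 + 350 + 955 + 520) = 2,520. Debt-to-income = 2,520/6,350 = 39.7% — meets 41% limit
LTV = 58,300/75,000 = 77.7% ≤ 85%
Credit 747 → row 719–759; LTV 77.7% → column 76.01–85%. Grid cell → 7.85%.

7.85%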